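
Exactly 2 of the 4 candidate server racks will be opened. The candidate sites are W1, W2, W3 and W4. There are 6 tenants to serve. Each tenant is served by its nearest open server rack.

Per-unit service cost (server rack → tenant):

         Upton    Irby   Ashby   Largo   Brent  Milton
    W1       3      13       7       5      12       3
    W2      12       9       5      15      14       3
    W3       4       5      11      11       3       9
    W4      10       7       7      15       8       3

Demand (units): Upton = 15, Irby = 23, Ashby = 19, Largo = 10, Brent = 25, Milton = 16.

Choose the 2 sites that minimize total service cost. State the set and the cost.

With exactly 2 open, each tenant uses its cheapest among the chosen.
{W1, W3}: Upton→W1 3·15=45, Irby→W3 5·23=115, Ashby→W1 7·19=133, Largo→W1 5·10=50, Brent→W3 3·25=75, Milton→W1 3·16=48. Service cost 466.
{W2, W3}: service cost 503
{W3, W4}: service cost 541
Among all 6 size-2 choices, {W1, W3} is lowest.

Choose W1 and W3; total service cost 466.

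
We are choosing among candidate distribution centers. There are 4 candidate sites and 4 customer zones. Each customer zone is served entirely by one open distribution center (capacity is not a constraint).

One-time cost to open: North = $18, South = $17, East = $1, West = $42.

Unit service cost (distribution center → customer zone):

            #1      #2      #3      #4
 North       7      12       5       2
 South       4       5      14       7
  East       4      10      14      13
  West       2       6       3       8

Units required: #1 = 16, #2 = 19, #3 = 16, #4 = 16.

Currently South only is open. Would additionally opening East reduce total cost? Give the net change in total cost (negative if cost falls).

No — net change +1 (cost rises by 1).

Current service cost with {South}: 495.
Adding East: each customer zone re-picks its cheapest; new service cost 495, saving 0.
Extra fixed cost: 1. Net change = 1 − 0 = 1.
(Totals: 512 → 513.)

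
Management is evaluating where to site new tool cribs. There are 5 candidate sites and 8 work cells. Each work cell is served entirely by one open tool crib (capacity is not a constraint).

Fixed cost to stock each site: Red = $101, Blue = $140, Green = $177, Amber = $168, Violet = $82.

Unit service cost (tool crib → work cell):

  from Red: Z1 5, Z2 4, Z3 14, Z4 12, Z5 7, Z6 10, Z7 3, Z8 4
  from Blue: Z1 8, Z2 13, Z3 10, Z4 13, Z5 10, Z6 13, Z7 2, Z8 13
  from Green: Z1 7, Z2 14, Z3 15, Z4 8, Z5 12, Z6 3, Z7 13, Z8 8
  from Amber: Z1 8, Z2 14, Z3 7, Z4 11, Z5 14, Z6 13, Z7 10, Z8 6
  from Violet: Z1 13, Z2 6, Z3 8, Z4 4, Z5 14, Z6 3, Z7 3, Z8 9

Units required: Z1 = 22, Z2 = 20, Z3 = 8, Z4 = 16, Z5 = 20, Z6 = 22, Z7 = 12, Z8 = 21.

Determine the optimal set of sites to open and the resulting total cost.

Open Red and Violet; minimum total cost 827.

For any fixed open set, each work cell goes to its cheapest open site; total = fixed + service.
{Red, Violet}: Z1→Red 5·22=110, Z2→Red 4·20=80, Z3→Violet 8·8=64, Z4→Violet 4·16=64, Z5→Red 7·20=140, Z6→Violet 3·22=66, Z7→Red 3·12=36, Z8→Red 4·21=84. Service 644; fixed 183; total 827.
{Red, Blue, Violet}: service 632 + fixed 323 = 955
{Red, Amber, Violet}: service 636 + fixed 351 = 987
{Red, Blue, Green, Amber, Violet}: Z1→Red 5·22=110, Z2→Red 4·20=80, Z3→Amber 7·8=56, Z4→Violet 4·16=64, Z5→Red 7·20=140, Z6→Green 3·22=66, Z7→Blue 2·12=24, Z8→Red 4·21=84. Service 624; fixed 668; total 1292.
No other subset beats 827.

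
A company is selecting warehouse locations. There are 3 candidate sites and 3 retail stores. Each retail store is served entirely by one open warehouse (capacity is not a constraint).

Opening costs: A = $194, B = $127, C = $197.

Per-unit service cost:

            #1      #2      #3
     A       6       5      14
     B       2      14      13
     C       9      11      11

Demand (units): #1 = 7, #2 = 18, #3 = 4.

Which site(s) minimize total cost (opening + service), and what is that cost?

Open A only; minimum total cost 382.

For any fixed open set, each retail store goes to its cheapest open site; total = fixed + service.
{A}: #1→A 6·7=42, #2→A 5·18=90, #3→A 14·4=56. Service 188; fixed 194; total 382.
{B}: service 318 + fixed 127 = 445
{A, B}: #1→B 2·7=14, #2→A 5·18=90, #3→B 13·4=52. Service 156; fixed 321; total 477.
{A, B, C}: #1→B 2·7=14, #2→A 5·18=90, #3→C 11·4=44. Service 148; fixed 518; total 666.
(All 7 nonempty subsets were checked; A only is lowest.)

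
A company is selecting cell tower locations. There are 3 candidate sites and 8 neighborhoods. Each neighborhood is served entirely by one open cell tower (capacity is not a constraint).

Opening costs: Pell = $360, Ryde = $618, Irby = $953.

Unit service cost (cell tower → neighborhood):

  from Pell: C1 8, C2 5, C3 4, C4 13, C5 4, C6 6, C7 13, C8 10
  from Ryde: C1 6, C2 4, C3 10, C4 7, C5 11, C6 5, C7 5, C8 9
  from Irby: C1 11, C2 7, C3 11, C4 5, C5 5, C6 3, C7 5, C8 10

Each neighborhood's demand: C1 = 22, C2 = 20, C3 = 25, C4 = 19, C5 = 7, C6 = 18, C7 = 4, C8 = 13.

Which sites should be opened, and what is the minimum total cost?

For any fixed open set, each neighborhood goes to its cheapest open site; total = fixed + service.
{Pell}: C1→Pell 8·22=176, C2→Pell 5·20=100, C3→Pell 4·25=100, C4→Pell 13·19=247, C5→Pell 4·7=28, C6→Pell 6·18=108, C7→Pell 13·4=52, C8→Pell 10·13=130. Service 941; fixed 360; total 1301.
{Ryde}: C1→Ryde 6·22=132, C2→Ryde 4·20=80, C3→Ryde 10·25=250, C4→Ryde 7·19=133, C5→Ryde 11·7=77, C6→Ryde 5·18=90, C7→Ryde 5·4=20, C8→Ryde 9·13=117. Service 899; fixed 618; total 1517.
{Pell, Ryde}: service 700 + fixed 978 = 1678
{Pell, Ryde, Irby}: C1→Ryde 6·22=132, C2→Ryde 4·20=80, C3→Pell 4·25=100, C4→Irby 5·19=95, C5→Pell 4·7=28, C6→Irby 3·18=54, C7→Ryde 5·4=20, C8→Ryde 9·13=117. Service 626; fixed 1931; total 2557.
No other subset beats 1301.

Open Pell only; minimum total cost 1301.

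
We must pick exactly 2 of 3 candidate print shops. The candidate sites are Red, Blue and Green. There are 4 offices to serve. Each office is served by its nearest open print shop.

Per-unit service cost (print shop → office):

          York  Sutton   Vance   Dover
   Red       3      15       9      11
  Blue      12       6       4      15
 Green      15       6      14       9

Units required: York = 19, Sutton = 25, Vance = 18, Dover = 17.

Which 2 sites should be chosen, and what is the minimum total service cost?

With exactly 2 open, each office uses its cheapest among the chosen.
{Red, Blue}: York→Red 3·19=57, Sutton→Blue 6·25=150, Vance→Blue 4·18=72, Dover→Red 11·17=187. Service cost 466.
{Red, Green}: service cost 522
{Blue, Green}: service cost 603
Among all 3 size-2 choices, {Red, Blue} is lowest.

Choose Red and Blue; total service cost 466.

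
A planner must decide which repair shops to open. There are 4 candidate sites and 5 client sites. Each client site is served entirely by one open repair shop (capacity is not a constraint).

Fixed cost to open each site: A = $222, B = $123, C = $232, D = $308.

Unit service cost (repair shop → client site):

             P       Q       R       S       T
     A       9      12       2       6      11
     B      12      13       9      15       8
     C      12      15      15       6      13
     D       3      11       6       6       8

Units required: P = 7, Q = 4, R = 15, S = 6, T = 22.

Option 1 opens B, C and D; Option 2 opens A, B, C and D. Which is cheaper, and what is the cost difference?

Option 1: {B, C, D}: P→D 3·7=21, Q→D 11·4=44, R→D 6·15=90, S→C 6·6=36, T→B 8·22=176. Service 367; fixed 663; total 1030.
Option 2: {A, B, C, D}: P→D 3·7=21, Q→D 11·4=44, R→A 2·15=30, S→A 6·6=36, T→B 8·22=176. Service 307; fixed 885; total 1192.
Difference: |1030 − 1192| = 162.

Option 1 is cheaper by 162.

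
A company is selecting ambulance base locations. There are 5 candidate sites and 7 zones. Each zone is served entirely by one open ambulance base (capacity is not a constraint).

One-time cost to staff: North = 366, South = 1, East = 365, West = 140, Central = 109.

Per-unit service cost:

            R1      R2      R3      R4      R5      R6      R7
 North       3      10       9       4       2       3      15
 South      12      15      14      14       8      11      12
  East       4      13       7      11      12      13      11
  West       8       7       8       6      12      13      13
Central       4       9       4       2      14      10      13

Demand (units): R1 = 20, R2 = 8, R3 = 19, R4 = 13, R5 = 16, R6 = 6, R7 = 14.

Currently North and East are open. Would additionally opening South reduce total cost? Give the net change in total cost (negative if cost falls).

Current service cost with {North, East}: 529.
Adding South: each zone re-picks its cheapest; new service cost 529, saving 0.
Extra fixed cost: 1. Net change = 1 − 0 = 1.
(Totals: 1260 → 1261.)

No — net change +1 (cost rises by 1).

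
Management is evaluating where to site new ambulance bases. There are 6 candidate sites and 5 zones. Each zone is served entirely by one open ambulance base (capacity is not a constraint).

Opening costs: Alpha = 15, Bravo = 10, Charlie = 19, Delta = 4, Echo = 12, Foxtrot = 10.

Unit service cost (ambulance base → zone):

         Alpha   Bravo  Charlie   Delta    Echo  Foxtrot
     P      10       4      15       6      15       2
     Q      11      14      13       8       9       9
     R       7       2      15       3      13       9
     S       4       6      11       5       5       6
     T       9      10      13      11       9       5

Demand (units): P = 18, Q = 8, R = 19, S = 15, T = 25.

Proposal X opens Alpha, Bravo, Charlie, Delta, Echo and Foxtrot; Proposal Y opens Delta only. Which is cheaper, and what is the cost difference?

Proposal X: {Alpha, Bravo, Charlie, Delta, Echo, Foxtrot}: P→Foxtrot 2·18=36, Q→Delta 8·8=64, R→Bravo 2·19=38, S→Alpha 4·15=60, T→Foxtrot 5·25=125. Service 323; fixed 70; total 393.
Proposal Y: {Delta}: P→Delta 6·18=108, Q→Delta 8·8=64, R→Delta 3·19=57, S→Delta 5·15=75, T→Delta 11·25=275. Service 579; fixed 4; total 583.
Difference: |393 − 583| = 190.

Proposal X is cheaper by 190.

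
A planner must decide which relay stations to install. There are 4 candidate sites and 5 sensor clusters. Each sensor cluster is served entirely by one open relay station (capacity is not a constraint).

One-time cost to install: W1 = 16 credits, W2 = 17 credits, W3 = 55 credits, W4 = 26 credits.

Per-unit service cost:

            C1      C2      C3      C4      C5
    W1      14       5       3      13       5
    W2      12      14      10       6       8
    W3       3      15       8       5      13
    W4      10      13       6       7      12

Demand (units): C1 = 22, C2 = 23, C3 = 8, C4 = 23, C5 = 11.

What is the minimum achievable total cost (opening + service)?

Minimum total cost: 446

For any fixed open set, each sensor cluster goes to its cheapest open site; total = fixed + service.
{W1, W3}: C1→W3 3·22=66, C2→W1 5·23=115, C3→W1 3·8=24, C4→W3 5·23=115, C5→W1 5·11=55. Service 375; fixed 71; total 446.
{W1, W2, W3}: service 375 + fixed 88 = 463
{W1, W3, W4}: C1→W3 3·22=66, C2→W1 5·23=115, C3→W1 3·8=24, C4→W3 5·23=115, C5→W1 5·11=55. Service 375; fixed 97; total 472.
{W1, W2, W3, W4}: service 375 + fixed 114 = 489
(All 15 nonempty subsets were checked; W1 and W3 is lowest.)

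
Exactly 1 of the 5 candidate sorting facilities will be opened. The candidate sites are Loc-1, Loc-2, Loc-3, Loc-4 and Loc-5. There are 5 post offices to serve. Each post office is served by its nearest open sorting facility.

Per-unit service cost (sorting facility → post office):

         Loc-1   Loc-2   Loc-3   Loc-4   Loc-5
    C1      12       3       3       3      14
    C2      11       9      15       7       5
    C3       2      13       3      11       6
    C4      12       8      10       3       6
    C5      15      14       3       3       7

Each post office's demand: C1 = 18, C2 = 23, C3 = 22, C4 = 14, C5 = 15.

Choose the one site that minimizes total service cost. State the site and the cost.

With exactly 1 open, each post office uses its cheapest among the chosen.
{Loc-4}: C1→Loc-4 3·18=54, C2→Loc-4 7·23=161, C3→Loc-4 11·22=242, C4→Loc-4 3·14=42, C5→Loc-4 3·15=45. Service cost 544.
{Loc-3}: service cost 650
{Loc-5}: service cost 688
Among all 5 size-1 choices, {Loc-4} is lowest.

Choose Loc-4 only; total service cost 544.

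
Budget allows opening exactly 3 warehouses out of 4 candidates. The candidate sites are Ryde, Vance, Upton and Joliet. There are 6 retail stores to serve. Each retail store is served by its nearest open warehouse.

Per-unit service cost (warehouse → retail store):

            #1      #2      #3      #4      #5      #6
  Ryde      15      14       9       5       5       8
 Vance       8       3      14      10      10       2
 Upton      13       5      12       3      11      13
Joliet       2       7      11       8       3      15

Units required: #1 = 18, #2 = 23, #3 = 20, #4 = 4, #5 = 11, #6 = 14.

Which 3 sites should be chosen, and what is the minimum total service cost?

Choose Ryde, Vance and Joliet; total service cost 366.

With exactly 3 open, each retail store uses its cheapest among the chosen.
{Ryde, Vance, Joliet}: #1→Joliet 2·18=36, #2→Vance 3·23=69, #3→Ryde 9·20=180, #4→Ryde 5·4=20, #5→Joliet 3·11=33, #6→Vance 2·14=28. Service cost 366.
{Vance, Upton, Joliet}: service cost 398
{Ryde, Vance, Upton}: service cost 488
Among all 4 size-3 choices, {Ryde, Vance, Joliet} is lowest.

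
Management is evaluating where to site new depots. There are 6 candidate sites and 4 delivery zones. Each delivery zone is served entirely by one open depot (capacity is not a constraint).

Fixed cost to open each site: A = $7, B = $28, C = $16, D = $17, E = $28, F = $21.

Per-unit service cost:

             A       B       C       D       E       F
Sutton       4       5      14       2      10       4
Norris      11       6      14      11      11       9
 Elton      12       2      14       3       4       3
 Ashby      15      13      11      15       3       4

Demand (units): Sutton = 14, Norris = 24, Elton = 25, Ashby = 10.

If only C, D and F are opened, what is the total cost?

Each delivery zone is assigned to its cheapest site among the open ones.
{C, D, F}: Sutton→D 2·14=28, Norris→F 9·24=216, Elton→D 3·25=75, Ashby→F 4·10=40. Service 359; fixed 54; total 413.

Total cost: 413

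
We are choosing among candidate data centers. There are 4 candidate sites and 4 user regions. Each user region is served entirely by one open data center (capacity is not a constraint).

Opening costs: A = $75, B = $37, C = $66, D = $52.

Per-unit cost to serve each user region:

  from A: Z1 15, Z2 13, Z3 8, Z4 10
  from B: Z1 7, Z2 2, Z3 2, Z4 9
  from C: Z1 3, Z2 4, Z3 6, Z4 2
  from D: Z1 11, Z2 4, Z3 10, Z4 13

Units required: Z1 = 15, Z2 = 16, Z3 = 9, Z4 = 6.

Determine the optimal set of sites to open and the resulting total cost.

For any fixed open set, each user region goes to its cheapest open site; total = fixed + service.
{B, C}: Z1→C 3·15=45, Z2→B 2·16=32, Z3→B 2·9=18, Z4→C 2·6=12. Service 107; fixed 103; total 210.
{C}: service 175 + fixed 66 = 241
{B}: service 209 + fixed 37 = 246
{A, B, C, D}: Z1→C 3·15=45, Z2→B 2·16=32, Z3→B 2·9=18, Z4→C 2·6=12. Service 107; fixed 230; total 337.
No other subset beats 210.

Open B and C; minimum total cost 210.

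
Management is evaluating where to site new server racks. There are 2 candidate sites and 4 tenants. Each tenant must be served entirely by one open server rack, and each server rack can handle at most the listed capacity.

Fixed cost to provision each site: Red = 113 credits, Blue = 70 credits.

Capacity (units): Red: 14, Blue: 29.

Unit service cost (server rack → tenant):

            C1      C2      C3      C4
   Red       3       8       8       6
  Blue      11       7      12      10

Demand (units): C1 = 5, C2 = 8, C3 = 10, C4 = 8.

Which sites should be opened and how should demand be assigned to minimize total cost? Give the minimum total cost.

Open {Red, Blue}: C1→Red 3·5=15, C2→Blue 7·8=56, C3→Blue 12·10=120, C4→Red 6·8=48.
Loads: Red carries 13/14, Blue carries 18/29. Service 239; fixed 183; total 422.
Next best feasible plan costs 454.

Minimum total cost: 422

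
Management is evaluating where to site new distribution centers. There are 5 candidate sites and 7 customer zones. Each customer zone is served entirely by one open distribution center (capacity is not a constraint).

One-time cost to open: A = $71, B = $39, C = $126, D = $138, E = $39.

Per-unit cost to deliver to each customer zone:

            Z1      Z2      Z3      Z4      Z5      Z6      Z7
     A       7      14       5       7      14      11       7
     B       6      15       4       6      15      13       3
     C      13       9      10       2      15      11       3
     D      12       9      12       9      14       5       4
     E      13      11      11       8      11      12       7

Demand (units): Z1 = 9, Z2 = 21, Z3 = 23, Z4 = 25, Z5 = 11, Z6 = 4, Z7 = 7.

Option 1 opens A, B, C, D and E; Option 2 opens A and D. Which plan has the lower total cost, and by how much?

Option 1: {A, B, C, D, E}: Z1→B 6·9=54, Z2→C 9·21=189, Z3→B 4·23=92, Z4→C 2·25=50, Z5→E 11·11=121, Z6→D 5·4=20, Z7→B 3·7=21. Service 547; fixed 413; total 960.
Option 2: {A, D}: Z1→A 7·9=63, Z2→D 9·21=189, Z3→A 5·23=115, Z4→A 7·25=175, Z5→A 14·11=154, Z6→D 5·4=20, Z7→D 4·7=28. Service 744; fixed 209; total 953.
Difference: |960 − 953| = 7.

Option 2 is cheaper by 7.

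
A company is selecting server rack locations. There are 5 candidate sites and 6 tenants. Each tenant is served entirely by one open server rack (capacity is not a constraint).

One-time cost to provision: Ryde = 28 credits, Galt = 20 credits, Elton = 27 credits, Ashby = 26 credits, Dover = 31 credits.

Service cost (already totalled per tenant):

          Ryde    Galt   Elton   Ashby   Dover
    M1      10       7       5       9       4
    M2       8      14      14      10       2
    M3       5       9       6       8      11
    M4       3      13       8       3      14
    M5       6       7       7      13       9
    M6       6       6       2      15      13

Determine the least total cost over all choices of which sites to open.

For any fixed open set, each tenant goes to its cheapest open site; total = fixed + service.
{Ryde}: M1→Ryde 10, M2→Ryde 8, M3→Ryde 5, M4→Ryde 3, M5→Ryde 6, M6→Ryde 6. Service 38; fixed 28; total 66.
{Elton}: service 42 + fixed 27 = 69
{Galt}: service 56 + fixed 20 = 76
{Ryde, Galt, Elton, Ashby, Dover}: service 22 + fixed 132 = 154
No other subset beats 66.

Minimum total cost: 66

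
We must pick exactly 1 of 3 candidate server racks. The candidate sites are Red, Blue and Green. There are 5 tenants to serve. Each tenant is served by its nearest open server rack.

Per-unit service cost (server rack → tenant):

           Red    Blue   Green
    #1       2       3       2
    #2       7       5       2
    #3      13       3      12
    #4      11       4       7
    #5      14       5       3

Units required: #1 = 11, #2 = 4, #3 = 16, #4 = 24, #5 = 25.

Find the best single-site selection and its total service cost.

Choose Blue only; total service cost 322.

With exactly 1 open, each tenant uses its cheapest among the chosen.
{Blue}: #1→Blue 3·11=33, #2→Blue 5·4=20, #3→Blue 3·16=48, #4→Blue 4·24=96, #5→Blue 5·25=125. Service cost 322.
{Green}: service cost 465
{Red}: service cost 872
Among all 3 size-1 choices, {Blue} is lowest.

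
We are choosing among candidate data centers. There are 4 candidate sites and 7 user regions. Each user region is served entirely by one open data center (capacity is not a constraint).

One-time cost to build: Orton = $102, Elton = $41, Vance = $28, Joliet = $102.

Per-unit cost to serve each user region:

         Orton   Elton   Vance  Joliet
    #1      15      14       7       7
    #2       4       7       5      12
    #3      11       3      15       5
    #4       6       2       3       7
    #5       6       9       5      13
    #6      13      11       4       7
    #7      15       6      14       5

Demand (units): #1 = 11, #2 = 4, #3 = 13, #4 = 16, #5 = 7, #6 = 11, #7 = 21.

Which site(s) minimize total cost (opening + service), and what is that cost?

Open Elton and Vance; minimum total cost 442.

For any fixed open set, each user region goes to its cheapest open site; total = fixed + service.
{Elton, Vance}: #1→Vance 7·11=77, #2→Vance 5·4=20, #3→Elton 3·13=39, #4→Elton 2·16=32, #5→Vance 5·7=35, #6→Vance 4·11=44, #7→Elton 6·21=126. Service 373; fixed 69; total 442.
{Elton, Vance, Joliet}: #1→Vance 7·11=77, #2→Vance 5·4=20, #3→Elton 3·13=39, #4→Elton 2·16=32, #5→Vance 5·7=35, #6→Vance 4·11=44, #7→Joliet 5·21=105. Service 352; fixed 171; total 523.
{Vance, Joliet}: service 394 + fixed 130 = 524
{Orton, Elton, Vance, Joliet}: service 348 + fixed 273 = 621
No other subset beats 442.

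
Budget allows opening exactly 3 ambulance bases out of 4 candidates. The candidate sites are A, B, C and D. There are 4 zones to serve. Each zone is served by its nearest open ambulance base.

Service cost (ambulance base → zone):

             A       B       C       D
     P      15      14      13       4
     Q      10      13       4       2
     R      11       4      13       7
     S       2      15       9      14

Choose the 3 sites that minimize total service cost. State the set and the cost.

Choose A, B and D; total service cost 12.

With exactly 3 open, each zone uses its cheapest among the chosen.
{A, B, D}: P→D 4, Q→D 2, R→B 4, S→A 2. Service cost 12.
{A, C, D}: service cost 15
{B, C, D}: service cost 19
Among all 4 size-3 choices, {A, B, D} is lowest.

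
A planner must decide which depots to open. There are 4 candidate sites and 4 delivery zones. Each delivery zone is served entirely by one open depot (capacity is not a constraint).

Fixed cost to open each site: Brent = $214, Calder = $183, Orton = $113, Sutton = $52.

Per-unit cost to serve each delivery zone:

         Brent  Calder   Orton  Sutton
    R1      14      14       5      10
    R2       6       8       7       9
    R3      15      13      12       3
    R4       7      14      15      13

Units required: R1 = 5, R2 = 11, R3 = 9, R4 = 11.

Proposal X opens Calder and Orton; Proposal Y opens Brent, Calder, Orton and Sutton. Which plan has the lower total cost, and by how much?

Proposal X is cheaper by 97.

Proposal X: {Calder, Orton}: R1→Orton 5·5=25, R2→Orton 7·11=77, R3→Orton 12·9=108, R4→Calder 14·11=154. Service 364; fixed 296; total 660.
Proposal Y: {Brent, Calder, Orton, Sutton}: R1→Orton 5·5=25, R2→Brent 6·11=66, R3→Sutton 3·9=27, R4→Brent 7·11=77. Service 195; fixed 562; total 757.
Difference: |660 − 757| = 97.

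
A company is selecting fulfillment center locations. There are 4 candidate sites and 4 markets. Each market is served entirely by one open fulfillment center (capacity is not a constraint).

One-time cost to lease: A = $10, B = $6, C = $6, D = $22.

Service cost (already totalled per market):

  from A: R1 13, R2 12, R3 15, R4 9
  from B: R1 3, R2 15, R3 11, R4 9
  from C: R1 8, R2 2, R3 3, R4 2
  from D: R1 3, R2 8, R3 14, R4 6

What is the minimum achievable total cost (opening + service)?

Minimum total cost: 21

For any fixed open set, each market goes to its cheapest open site; total = fixed + service.
{C}: R1→C 8, R2→C 2, R3→C 3, R4→C 2. Service 15; fixed 6; total 21.
{B, C}: R1→B 3, R2→C 2, R3→C 3, R4→C 2. Service 10; fixed 12; total 22.
{A, C}: R1→C 8, R2→C 2, R3→C 3, R4→C 2. Service 15; fixed 16; total 31.
{A, B, C, D}: R1→B 3, R2→C 2, R3→C 3, R4→C 2. Service 10; fixed 44; total 54.
No other subset beats 21.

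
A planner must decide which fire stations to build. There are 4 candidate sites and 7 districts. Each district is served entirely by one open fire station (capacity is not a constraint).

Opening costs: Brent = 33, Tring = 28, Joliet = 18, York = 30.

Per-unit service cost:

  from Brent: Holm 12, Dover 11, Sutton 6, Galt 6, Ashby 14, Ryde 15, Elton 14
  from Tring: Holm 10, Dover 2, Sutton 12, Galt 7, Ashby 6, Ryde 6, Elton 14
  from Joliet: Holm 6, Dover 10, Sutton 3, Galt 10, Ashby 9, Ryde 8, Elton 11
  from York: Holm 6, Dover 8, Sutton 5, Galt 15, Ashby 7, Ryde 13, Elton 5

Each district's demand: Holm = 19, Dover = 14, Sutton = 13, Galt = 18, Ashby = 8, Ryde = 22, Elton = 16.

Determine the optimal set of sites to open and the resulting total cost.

Open Tring, Joliet and York; minimum total cost 643.

For any fixed open set, each district goes to its cheapest open site; total = fixed + service.
{Tring, Joliet, York}: Holm→Joliet 6·19=114, Dover→Tring 2·14=28, Sutton→Joliet 3·13=39, Galt→Tring 7·18=126, Ashby→Tring 6·8=48, Ryde→Tring 6·22=132, Elton→York 5·16=80. Service 567; fixed 76; total 643.
{Tring, York}: Holm→York 6·19=114, Dover→Tring 2·14=28, Sutton→York 5·13=65, Galt→Tring 7·18=126, Ashby→Tring 6·8=48, Ryde→Tring 6·22=132, Elton→York 5·16=80. Service 593; fixed 58; total 651.
{Brent, Tring, Joliet, York}: service 549 + fixed 109 = 658
{Joliet}: service 897 + fixed 18 = 915
No other subset beats 643.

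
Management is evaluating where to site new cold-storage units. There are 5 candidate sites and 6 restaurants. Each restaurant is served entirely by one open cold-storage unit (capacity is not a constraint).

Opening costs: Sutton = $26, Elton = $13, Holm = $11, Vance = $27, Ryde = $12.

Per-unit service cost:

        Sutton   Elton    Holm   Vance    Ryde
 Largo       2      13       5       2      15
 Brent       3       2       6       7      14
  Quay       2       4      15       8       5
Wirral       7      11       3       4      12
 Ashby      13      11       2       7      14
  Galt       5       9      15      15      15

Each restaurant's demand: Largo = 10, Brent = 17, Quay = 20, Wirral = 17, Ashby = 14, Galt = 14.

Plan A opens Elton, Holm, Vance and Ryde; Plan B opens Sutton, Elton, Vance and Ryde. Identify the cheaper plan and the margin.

Plan A is cheaper by 6.

Plan A: {Elton, Holm, Vance, Ryde}: Largo→Vance 2·10=20, Brent→Elton 2·17=34, Quay→Elton 4·20=80, Wirral→Holm 3·17=51, Ashby→Holm 2·14=28, Galt→Elton 9·14=126. Service 339; fixed 63; total 402.
Plan B: {Sutton, Elton, Vance, Ryde}: Largo→Sutton 2·10=20, Brent→Elton 2·17=34, Quay→Sutton 2·20=40, Wirral→Vance 4·17=68, Ashby→Vance 7·14=98, Galt→Sutton 5·14=70. Service 330; fixed 78; total 408.
Difference: |402 − 408| = 6.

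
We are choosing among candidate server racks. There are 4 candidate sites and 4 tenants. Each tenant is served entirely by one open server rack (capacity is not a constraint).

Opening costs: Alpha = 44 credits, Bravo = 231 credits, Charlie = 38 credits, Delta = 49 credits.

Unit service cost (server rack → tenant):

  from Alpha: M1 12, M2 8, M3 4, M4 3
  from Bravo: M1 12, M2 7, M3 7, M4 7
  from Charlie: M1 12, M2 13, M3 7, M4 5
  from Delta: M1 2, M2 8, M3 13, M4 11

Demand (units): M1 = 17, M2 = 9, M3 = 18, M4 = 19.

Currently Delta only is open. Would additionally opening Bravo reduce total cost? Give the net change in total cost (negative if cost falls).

No — net change +38 (cost rises by 38).

Current service cost with {Delta}: 549.
Adding Bravo: each tenant re-picks its cheapest; new service cost 356, saving 193.
Extra fixed cost: 231. Net change = 231 − 193 = 38.
(Totals: 598 → 636.)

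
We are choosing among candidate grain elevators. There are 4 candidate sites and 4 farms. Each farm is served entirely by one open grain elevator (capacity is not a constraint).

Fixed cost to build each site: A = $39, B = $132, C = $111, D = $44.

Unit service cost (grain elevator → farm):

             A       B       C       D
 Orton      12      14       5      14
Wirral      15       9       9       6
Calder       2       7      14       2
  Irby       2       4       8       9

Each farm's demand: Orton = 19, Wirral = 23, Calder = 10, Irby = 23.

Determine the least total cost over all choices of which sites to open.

For any fixed open set, each farm goes to its cheapest open site; total = fixed + service.
{A, C, D}: Orton→C 5·19=95, Wirral→D 6·23=138, Calder→A 2·10=20, Irby→A 2·23=46. Service 299; fixed 194; total 493.
{A, D}: service 432 + fixed 83 = 515
{A, C}: Orton→C 5·19=95, Wirral→C 9·23=207, Calder→A 2·10=20, Irby→A 2·23=46. Service 368; fixed 150; total 518.
{A, B, C, D}: service 299 + fixed 326 = 625
No other subset beats 493.

Minimum total cost: 493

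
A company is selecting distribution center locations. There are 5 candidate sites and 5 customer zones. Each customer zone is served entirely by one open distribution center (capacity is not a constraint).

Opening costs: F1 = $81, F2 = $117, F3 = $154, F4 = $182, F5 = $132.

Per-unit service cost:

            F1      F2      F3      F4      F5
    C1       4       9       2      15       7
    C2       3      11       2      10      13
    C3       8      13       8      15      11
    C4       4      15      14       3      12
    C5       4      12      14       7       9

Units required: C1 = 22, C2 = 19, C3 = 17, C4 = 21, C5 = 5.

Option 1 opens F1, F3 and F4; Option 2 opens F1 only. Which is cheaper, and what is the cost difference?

Option 1: {F1, F3, F4}: C1→F3 2·22=44, C2→F3 2·19=38, C3→F1 8·17=136, C4→F4 3·21=63, C5→F1 4·5=20. Service 301; fixed 417; total 718.
Option 2: {F1}: C1→F1 4·22=88, C2→F1 3·19=57, C3→F1 8·17=136, C4→F1 4·21=84, C5→F1 4·5=20. Service 385; fixed 81; total 466.
Difference: |718 − 466| = 252.

Option 2 is cheaper by 252.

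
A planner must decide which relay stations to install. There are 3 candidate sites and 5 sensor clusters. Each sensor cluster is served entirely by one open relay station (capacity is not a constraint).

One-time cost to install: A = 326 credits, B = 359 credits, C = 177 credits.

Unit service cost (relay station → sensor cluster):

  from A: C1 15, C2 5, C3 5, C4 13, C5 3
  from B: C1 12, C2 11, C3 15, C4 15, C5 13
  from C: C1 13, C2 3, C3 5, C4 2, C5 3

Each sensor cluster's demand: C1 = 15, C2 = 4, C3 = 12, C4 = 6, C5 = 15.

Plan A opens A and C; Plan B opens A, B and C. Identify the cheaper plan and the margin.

Plan A is cheaper by 344.

Plan A: {A, C}: C1→C 13·15=195, C2→C 3·4=12, C3→A 5·12=60, C4→C 2·6=12, C5→A 3·15=45. Service 324; fixed 503; total 827.
Plan B: {A, B, C}: C1→B 12·15=180, C2→C 3·4=12, C3→A 5·12=60, C4→C 2·6=12, C5→A 3·15=45. Service 309; fixed 862; total 1171.
Difference: |827 − 1171| = 344.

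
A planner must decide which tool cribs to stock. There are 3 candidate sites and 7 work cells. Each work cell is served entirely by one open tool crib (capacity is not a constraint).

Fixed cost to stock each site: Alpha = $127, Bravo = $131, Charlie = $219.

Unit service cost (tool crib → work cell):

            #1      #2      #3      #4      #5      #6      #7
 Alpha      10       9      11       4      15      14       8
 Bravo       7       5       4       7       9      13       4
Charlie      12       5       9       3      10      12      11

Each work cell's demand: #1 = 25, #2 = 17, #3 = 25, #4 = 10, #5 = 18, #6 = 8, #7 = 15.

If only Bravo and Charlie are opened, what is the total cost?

Total cost: 1058

Each work cell is assigned to its cheapest site among the open ones.
{Bravo, Charlie}: #1→Bravo 7·25=175, #2→Bravo 5·17=85, #3→Bravo 4·25=100, #4→Charlie 3·10=30, #5→Bravo 9·18=162, #6→Charlie 12·8=96, #7→Bravo 4·15=60. Service 708; fixed 350; total 1058.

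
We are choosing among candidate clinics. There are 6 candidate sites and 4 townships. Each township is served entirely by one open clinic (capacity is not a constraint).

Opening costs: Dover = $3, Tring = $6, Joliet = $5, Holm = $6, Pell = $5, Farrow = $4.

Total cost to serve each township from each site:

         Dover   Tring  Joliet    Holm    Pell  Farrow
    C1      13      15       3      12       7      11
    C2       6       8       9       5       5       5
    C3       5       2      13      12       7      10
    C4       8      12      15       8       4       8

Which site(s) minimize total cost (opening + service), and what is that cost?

Open Pell only; minimum total cost 28.

For any fixed open set, each township goes to its cheapest open site; total = fixed + service.
{Pell}: C1→Pell 7, C2→Pell 5, C3→Pell 7, C4→Pell 4. Service 23; fixed 5; total 28.
{Dover, Pell}: C1→Pell 7, C2→Pell 5, C3→Dover 5, C4→Pell 4. Service 21; fixed 8; total 29.
{Tring, Pell}: C1→Pell 7, C2→Pell 5, C3→Tring 2, C4→Pell 4. Service 18; fixed 11; total 29.
{Dover, Tring, Joliet, Holm, Pell, Farrow}: C1→Joliet 3, C2→Holm 5, C3→Tring 2, C4→Pell 4. Service 14; fixed 29; total 43.
No other subset beats 28.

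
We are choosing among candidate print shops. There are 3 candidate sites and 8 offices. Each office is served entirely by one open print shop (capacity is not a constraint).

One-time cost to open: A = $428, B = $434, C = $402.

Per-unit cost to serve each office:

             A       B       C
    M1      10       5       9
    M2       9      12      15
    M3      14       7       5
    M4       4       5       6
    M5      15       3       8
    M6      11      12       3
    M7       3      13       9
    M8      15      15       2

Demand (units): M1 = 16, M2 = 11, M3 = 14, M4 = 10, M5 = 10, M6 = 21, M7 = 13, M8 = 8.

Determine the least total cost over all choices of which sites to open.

For any fixed open set, each office goes to its cheapest open site; total = fixed + service.
{C}: M1→C 9·16=144, M2→C 15·11=165, M3→C 5·14=70, M4→C 6·10=60, M5→C 8·10=80, M6→C 3·21=63, M7→C 9·13=117, M8→C 2·8=16. Service 715; fixed 402; total 1117.
{B}: service 931 + fixed 434 = 1365
{A, C}: service 551 + fixed 830 = 1381
{A, B, C}: service 437 + fixed 1264 = 1701
No other subset beats 1117.

Minimum total cost: 1117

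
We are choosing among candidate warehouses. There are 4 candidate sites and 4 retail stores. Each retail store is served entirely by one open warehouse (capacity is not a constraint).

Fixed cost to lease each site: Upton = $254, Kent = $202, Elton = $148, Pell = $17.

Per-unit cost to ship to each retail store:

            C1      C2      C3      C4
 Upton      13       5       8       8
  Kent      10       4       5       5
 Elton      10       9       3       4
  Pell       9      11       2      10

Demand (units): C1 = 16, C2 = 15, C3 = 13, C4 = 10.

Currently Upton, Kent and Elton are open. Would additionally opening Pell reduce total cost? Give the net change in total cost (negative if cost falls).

Current service cost with {Upton, Kent, Elton}: 299.
Adding Pell: each retail store re-picks its cheapest; new service cost 270, saving 29.
Extra fixed cost: 17. Net change = 17 − 29 = -12.
(Totals: 903 → 891.)

Yes — net change −12 (cost falls by 12).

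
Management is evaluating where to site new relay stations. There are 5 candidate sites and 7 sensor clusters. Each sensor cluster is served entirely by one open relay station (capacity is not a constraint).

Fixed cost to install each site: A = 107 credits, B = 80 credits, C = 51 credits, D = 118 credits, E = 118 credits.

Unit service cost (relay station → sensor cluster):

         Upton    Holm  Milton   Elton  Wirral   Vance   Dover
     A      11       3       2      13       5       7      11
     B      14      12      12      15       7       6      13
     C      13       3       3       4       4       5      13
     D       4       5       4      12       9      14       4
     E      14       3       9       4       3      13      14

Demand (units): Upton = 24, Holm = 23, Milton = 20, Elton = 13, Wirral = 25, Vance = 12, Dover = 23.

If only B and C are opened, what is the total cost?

Each sensor cluster is assigned to its cheapest site among the open ones.
{B, C}: Upton→C 13·24=312, Holm→C 3·23=69, Milton→C 3·20=60, Elton→C 4·13=52, Wirral→C 4·25=100, Vance→C 5·12=60, Dover→B 13·23=299. Service 952; fixed 131; total 1083.

Total cost: 1083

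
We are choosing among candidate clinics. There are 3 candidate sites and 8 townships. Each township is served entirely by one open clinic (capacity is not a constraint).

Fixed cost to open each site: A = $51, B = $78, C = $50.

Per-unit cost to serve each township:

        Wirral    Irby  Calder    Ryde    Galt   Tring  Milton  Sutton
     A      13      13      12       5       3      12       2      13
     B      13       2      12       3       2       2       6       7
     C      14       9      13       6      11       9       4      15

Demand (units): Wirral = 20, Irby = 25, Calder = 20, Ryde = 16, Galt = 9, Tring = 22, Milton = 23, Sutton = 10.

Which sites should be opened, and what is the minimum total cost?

For any fixed open set, each township goes to its cheapest open site; total = fixed + service.
{A, B}: Wirral→A 13·20=260, Irby→B 2·25=50, Calder→A 12·20=240, Ryde→B 3·16=48, Galt→B 2·9=18, Tring→B 2·22=44, Milton→A 2·23=46, Sutton→B 7·10=70. Service 776; fixed 129; total 905.
{B}: service 868 + fixed 78 = 946
{B, C}: Wirral→B 13·20=260, Irby→B 2·25=50, Calder→B 12·20=240, Ryde→B 3·16=48, Galt→B 2·9=18, Tring→B 2·22=44, Milton→C 4·23=92, Sutton→B 7·10=70. Service 822; fixed 128; total 950.
{A, B, C}: service 776 + fixed 179 = 955
No other subset beats 905.

Open A and B; minimum total cost 905.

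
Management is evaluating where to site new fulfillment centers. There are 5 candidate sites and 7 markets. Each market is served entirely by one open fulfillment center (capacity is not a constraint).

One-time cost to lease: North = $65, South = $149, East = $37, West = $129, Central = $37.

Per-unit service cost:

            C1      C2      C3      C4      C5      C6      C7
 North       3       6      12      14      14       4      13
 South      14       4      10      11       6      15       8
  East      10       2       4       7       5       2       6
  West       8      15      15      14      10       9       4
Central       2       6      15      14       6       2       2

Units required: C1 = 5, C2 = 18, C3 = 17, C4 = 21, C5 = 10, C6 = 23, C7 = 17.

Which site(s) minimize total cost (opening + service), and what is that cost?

Open East and Central; minimum total cost 465.

For any fixed open set, each market goes to its cheapest open site; total = fixed + service.
{East, Central}: C1→Central 2·5=10, C2→East 2·18=36, C3→East 4·17=68, C4→East 7·21=147, C5→East 5·10=50, C6→East 2·23=46, C7→Central 2·17=34. Service 391; fixed 74; total 465.
{North, East, Central}: C1→Central 2·5=10, C2→East 2·18=36, C3→East 4·17=68, C4→East 7·21=147, C5→East 5·10=50, C6→East 2·23=46, C7→Central 2·17=34. Service 391; fixed 139; total 530.
{East}: C1→East 10·5=50, C2→East 2·18=36, C3→East 4·17=68, C4→East 7·21=147, C5→East 5·10=50, C6→East 2·23=46, C7→East 6·17=102. Service 499; fixed 37; total 536.
{North, South, East, West, Central}: service 391 + fixed 417 = 808
No other subset beats 465.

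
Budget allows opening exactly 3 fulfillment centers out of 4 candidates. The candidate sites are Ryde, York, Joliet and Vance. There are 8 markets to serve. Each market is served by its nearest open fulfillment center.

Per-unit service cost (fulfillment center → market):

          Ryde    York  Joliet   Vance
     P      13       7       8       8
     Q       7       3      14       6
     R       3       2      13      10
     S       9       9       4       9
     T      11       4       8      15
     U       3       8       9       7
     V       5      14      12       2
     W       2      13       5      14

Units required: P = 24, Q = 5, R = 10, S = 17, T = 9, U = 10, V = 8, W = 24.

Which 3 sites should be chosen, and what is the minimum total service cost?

With exactly 3 open, each market uses its cheapest among the chosen.
{Ryde, York, Joliet}: P→York 7·24=168, Q→York 3·5=15, R→York 2·10=20, S→Joliet 4·17=68, T→York 4·9=36, U→Ryde 3·10=30, V→Ryde 5·8=40, W→Ryde 2·24=48. Service cost 425.
{Ryde, York, Vance}: service cost 486
{Ryde, Joliet, Vance}: service cost 486
Among all 4 size-3 choices, {Ryde, York, Joliet} is lowest.

Choose Ryde, York and Joliet; total service cost 425.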